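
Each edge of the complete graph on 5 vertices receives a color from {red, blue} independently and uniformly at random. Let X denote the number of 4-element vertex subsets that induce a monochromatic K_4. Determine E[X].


Let X = Σ_S X_S over the C(5, 4) = 5 subsets S of size 4, where X_S = 1 if the K_4 on S is monochromatic.
For a fixed S, the K_4 on S has C(4, 2) = 6 edges. P[all 6 edges red] = (1/2)^6, and likewise for blue, so P[monochromatic] = 2·(1/2)^6 = 2^{1 − 6} = 1/32.
By linearity of expectation: E[X] = C(5, 4) · 2^{1 − 6} = 5 · 1/32 = 5/32.
Numerically: E[X] ≈ 0.1562.

E[X] = C(5,4)·2^(1−C(4,2)) = 5/32 ≈ 0.1562.


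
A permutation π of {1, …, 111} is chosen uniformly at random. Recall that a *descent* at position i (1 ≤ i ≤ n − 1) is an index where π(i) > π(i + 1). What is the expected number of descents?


Write X = Σ X_I over i = 1, …, 110, with X_I the indicator of one descent.
There are 110 indicators.
For each fixed i, the pair (π(i), π(i+1)) is a uniformly random ordered pair of distinct values from {1, …, 111}; by symmetry P[π(i) > π(i+1)] = 1/2.
By linearity: E[X] = 110 · (1/2) = (111 − 1) · (1/2) = 55 ≈ 55.000.

E[X] = 55 = 55.000.


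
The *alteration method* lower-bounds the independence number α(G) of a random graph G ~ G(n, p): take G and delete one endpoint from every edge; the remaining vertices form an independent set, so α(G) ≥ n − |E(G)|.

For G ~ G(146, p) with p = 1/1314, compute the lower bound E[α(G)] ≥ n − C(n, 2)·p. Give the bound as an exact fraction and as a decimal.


E[|E(G)|] = C(146, 2)·p = 10585 · (1/1314) = 145/18.
E[α(G)] ≥ n − E[|E(G)|] = 146 − 145/18 = 2483/18.
Numerically: ≈ 137.94444.
(This is only a lower bound; the true E[α(G)] may be larger.)

E[α(G)] ≥ 2483/18 ≈ 137.94444.


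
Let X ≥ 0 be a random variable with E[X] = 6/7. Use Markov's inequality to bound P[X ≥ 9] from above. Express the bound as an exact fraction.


μ = E[X] = 6/7, a = 9.
Markov: P[X ≥ 9] ≤ μ/a = (6/7)/9 = 2/21.
Numerically: ≈ 0.0952.
(Since a = 9 > μ = 0.8571, the bound 2/21 is < 1 and informative.)

P[X ≥ 9] ≤ 2/21 ≈ 0.0952.


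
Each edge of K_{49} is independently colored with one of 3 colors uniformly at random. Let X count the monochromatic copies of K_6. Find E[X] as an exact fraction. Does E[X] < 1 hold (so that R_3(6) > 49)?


E[X] = C(49, 6) · 3^{1 − 15} = 13983816 · 3^{−14} = 13983816/4782969.
As a reduced fraction: E[X] = 4661272/1594323 ≈ 2.923669.
Is E[X] < 1? NO.
Since E[X] ≥ 1, the first-moment bound is inconclusive at n = 49; it does NOT by itself certify R_3(6) > 49.

E[X] = 4661272/1594323 ≈ 2.923669; E[X] ≥ 1; first-moment method inconclusive here.


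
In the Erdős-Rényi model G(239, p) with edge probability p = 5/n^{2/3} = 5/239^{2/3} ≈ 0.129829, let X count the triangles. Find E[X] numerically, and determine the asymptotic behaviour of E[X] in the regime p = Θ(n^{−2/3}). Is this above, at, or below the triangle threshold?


Number of potential triangles: C(239, 3) = 2246839.
Each occurs with probability p³ ≈ (0.129829)³ ≈ 2.18833704e-03.
By linearity: E[X] = C(239, 3)·p³ ≈ 2246839 · 2.18833704e-03 ≈ 4916.841004.
Since α = 2/3 < 1, p = c/n^{2/3} ≫ 1/n is above the triangle threshold p ~ 1/n. Asymptotically E[X] ~ (c³/6)·n^{3(1−α)} = (5³/6)·n^{1} → ∞; triangles are abundant w.h.p.

E[X] ≈ 4916.841004; in regime p = Θ(1/n^{2/3}) E[X] diverges (above the triangle threshold p ~ 1/n).


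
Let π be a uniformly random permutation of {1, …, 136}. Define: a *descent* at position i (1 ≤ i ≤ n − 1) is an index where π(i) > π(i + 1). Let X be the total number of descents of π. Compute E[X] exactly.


Write X = Σ X_I over i = 1, …, 135, with X_I the indicator of one descent.
There are 135 indicators.
For each fixed i, the pair (π(i), π(i+1)) is a uniformly random ordered pair of distinct values from {1, …, 136}; by symmetry P[π(i) > π(i+1)] = 1/2.
By linearity: E[X] = 135 · (1/2) = (136 − 1) · (1/2) = 135/2 ≈ 67.50000.

E[X] = 135/2 = 67.50000.


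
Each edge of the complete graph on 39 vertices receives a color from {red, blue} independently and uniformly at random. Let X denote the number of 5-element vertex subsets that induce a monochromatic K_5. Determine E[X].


Let X = Σ_S X_S over the C(39, 5) = 575757 subsets S of size 5, where X_S = 1 if the K_5 on S is monochromatic.
For a fixed S, the K_5 on S has C(5, 2) = 10 edges. P[all 10 edges red] = (1/2)^10, and likewise for blue, so P[monochromatic] = 2·(1/2)^10 = 2^{1 − 10} = 1/512.
Summing: E[X] = C(39, 5) · 2^{1 − 10} = 575757 · 1/512 = 575757/512.
Numerically: E[X] ≈ 1124.52539.

E[X] = C(39,5)·2^(1−C(5,2)) = 575757/512 ≈ 1124.52539.


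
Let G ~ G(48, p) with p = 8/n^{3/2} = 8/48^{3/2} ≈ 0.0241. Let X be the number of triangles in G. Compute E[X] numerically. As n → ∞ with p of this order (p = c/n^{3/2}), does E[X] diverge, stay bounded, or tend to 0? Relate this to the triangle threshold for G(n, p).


Number of potential triangles: C(48, 3) = 17296.
Each occurs with probability p³ ≈ (0.0241)³ ≈ 1.39214e-05.
By linearity: E[X] = C(48, 3)·p³ ≈ 17296 · 1.39214e-05 ≈ 0.241.
Since α = 3/2 > 1, p = c/n^{3/2} = o(1/n) is below the triangle threshold p ~ 1/n. Asymptotically E[X] ~ (c³/6)·n^{3(1−α)} = (8³/6)·n^{-1.5} → 0, so by Markov's inequality G has no triangles w.h.p.

E[X] ≈ 0.241; in regime p = Θ(1/n^{3/2}) E[X] tends to 0 (below the triangle threshold p ~ 1/n).


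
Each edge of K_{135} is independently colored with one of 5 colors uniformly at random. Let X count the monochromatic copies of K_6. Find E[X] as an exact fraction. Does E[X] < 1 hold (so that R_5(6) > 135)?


E[X] = C(135, 6) · 5^{1 − 15} = 7511839335 · 5^{−14} = 7511839335/6103515625.
As a reduced fraction: E[X] = 1502367867/1220703125 ≈ 1.23074.
Is E[X] < 1? NO.
Since E[X] ≥ 1, the first-moment bound is inconclusive at n = 135; it does NOT by itself certify R_5(6) > 135.

E[X] = 1502367867/1220703125 ≈ 1.23074; E[X] ≥ 1; first-moment method inconclusive here.


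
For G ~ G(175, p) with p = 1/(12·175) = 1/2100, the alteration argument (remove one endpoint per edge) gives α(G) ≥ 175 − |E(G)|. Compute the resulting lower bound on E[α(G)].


E[|E(G)|] = C(175, 2)·p = 15225 · (1/2100) = 29/4.
E[α(G)] ≥ n − E[|E(G)|] = 175 − 29/4 = 671/4.
Numerically: ≈ 167.75000.
(This is only a lower bound; the true E[α(G)] may be larger.)

E[α(G)] ≥ 671/4 ≈ 167.75000.


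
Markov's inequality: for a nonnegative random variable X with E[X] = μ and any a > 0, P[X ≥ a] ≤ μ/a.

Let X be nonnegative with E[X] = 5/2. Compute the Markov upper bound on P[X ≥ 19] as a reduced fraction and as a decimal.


μ = E[X] = 5/2, a = 19.
Markov: P[X ≥ 19] ≤ μ/a = (5/2)/19 = 5/38.
Numerically: ≈ 0.1316.
(Since a = 19 > μ = 2.5000, the bound 5/38 is < 1 and informative.)

P[X ≥ 19] ≤ 5/38 ≈ 0.1316.


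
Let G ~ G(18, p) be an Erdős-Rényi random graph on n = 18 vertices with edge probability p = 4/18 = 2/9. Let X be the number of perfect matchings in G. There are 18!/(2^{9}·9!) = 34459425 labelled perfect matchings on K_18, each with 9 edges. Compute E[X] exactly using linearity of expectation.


K_18 has 18!/(2^{9}·9!) = 34459425 labelled perfect matchings.
For each such perfect matching H, let X_H = 1 if all 9 edges of H are present in G. Then P[X_H = 1] = p^{9} = (2/9)^{9} = 512/387420489.
By linearity of expectation: E[X] = Σ_H E[X_H] = 34459425 · p^{9} = 34459425 · 512/387420489 = 217817600/4782969.
Numerically: E[X] ≈ 45.5.

E[X] = 34459425 · (2/9)^{9} = 217817600/4782969 ≈ 45.5.


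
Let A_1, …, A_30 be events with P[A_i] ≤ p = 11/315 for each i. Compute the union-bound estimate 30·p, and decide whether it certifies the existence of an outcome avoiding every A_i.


Union bound: P[∪_{i=1}^{30} A_i] ≤ Σ_i P[A_i] ≤ 30·p = 30·(11/315) = 22/21.
Numerically: 22/21 ≈ 1.0476190.
Is 22/21 < 1? NO.
Since the bound 22/21 is ≥ 1, the union bound is uninformative here; it does NOT by itself certify existence.

30·p = 22/21 ≈ 1.0476190; existence NOT certified by the union bound.


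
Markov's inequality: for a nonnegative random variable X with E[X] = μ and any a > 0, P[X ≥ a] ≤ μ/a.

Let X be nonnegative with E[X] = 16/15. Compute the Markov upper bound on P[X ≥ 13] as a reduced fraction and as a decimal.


μ = E[X] = 16/15, a = 13.
Markov: P[X ≥ 13] ≤ μ/a = (16/15)/13 = 16/195.
Numerically: ≈ 0.08205.
(Since a = 13 > μ = 1.06667, the bound 16/195 is < 1 and informative.)

P[X ≥ 13] ≤ 16/195 ≈ 0.08205.


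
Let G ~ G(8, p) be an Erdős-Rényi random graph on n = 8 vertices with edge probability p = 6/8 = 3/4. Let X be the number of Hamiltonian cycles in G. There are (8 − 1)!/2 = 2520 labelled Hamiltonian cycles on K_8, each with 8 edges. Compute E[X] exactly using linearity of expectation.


K_8 has (8 − 1)!/2 = 2520 labelled Hamiltonian cycles.
For each such Hamiltonian cycle H, let X_H = 1 if all 8 edges of H are present in G. Then P[X_H = 1] = p^{8} = (3/4)^{8} = 6561/65536.
By linearity: E[X] = Σ_H E[X_H] = 2520 · p^{8} = 2520 · 6561/65536 = 2066715/8192.
Numerically: E[X] ≈ 252.28.

E[X] = 2520 · (3/4)^{8} = 2066715/8192 ≈ 252.28.


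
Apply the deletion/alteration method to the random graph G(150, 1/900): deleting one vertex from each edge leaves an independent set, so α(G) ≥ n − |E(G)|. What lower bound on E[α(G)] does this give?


E[|E(G)|] = C(150, 2)·p = 11175 · (1/900) = 149/12.
E[α(G)] ≥ n − E[|E(G)|] = 150 − 149/12 = 1651/12.
Numerically: ≈ 137.583333.
(This is only a lower bound; the true E[α(G)] may be larger.)

E[α(G)] ≥ 1651/12 ≈ 137.583333.


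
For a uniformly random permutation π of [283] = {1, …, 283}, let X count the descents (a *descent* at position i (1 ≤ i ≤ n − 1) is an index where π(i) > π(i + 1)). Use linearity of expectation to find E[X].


Write X = Σ X_I over i = 1, …, 282, with X_I the indicator of one descent.
There are 282 indicators.
For each fixed i, the pair (π(i), π(i+1)) is a uniformly random ordered pair of distinct values from {1, …, 283}; by symmetry P[π(i) > π(i+1)] = 1/2.
By linearity: E[X] = 282 · (1/2) = (283 − 1) · (1/2) = 141 ≈ 141.00000.

E[X] = 141 = 141.00000.


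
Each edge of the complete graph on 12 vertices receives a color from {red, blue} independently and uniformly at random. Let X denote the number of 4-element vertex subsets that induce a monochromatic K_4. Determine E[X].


Let X = Σ_S X_S over the C(12, 4) = 495 subsets S of size 4, where X_S = 1 if the K_4 on S is monochromatic.
For a fixed S, the K_4 on S has C(4, 2) = 6 edges. P[all 6 edges red] = (1/2)^6, and likewise for blue, so P[monochromatic] = 2·(1/2)^6 = 2^{1 − 6} = 1/32.
Summing: E[X] = C(12, 4) · 2^{1 − 6} = 495 · 1/32 = 495/32.
Numerically: E[X] ≈ 15.4688.

E[X] = C(12,4)·2^(1−C(4,2)) = 495/32 ≈ 15.4688.


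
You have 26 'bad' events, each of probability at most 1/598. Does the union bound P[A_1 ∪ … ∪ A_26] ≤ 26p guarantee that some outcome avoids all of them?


Union bound: P[∪_{i=1}^{26} A_i] ≤ Σ_i P[A_i] ≤ 26·p = 26·(1/598) = 1/23.
Numerically: 1/23 ≈ 0.043478.
Is 1/23 < 1? YES.
Since P[∪ A_i] ≤ 1/23 < 1, the complement has P[∩ A_i^c] ≥ 1 − 1/23 = 22/23 > 0, so some outcome avoids every A_i.

26·p = 1/23 ≈ 0.043478; existence CERTIFIED by the union bound.


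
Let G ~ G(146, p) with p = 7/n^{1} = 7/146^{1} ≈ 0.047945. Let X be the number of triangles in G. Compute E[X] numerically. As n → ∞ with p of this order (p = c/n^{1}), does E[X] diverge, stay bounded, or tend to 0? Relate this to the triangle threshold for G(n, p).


Number of potential triangles: C(146, 3) = 508080.
Each occurs with probability p³ ≈ (0.047945)³ ≈ 1.1021369e-04.
By linearity: E[X] = C(146, 3)·p³ ≈ 508080 · 1.1021369e-04 ≈ 55.99737.
Here α = 1, so p = 7/n is exactly at the triangle threshold p ~ 1/n. Asymptotically E[X] → c³/6 = 7³/6 = 343/6 ≈ 57.16667, a bounded constant. In this regime the triangle count is asymptotically Poisson(c³/6).

E[X] ≈ 55.99737; in regime p = Θ(1/n^{1}) E[X] stays bounded (at the triangle threshold p ~ 1/n).


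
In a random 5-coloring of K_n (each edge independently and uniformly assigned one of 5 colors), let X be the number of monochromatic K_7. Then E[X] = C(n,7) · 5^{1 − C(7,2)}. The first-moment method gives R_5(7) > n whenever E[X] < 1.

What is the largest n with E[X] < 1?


We need C(n, 7) · 5^{1 − 21} < 1, i.e. C(n, 7) < 5^{21 − 1} = 95367431640625.
Check values of n near the boundary:
  n = 337: C(337, 7) = 91989916924632; 91989916924632 < 95367431640625? YES
  n = 338: C(338, 7) = 93935323022736; 93935323022736 < 95367431640625? YES
  n = 339: C(339, 7) = 95915887062372; 95915887062372 < 95367431640625? NO
The largest n with C(n, 7) < 95367431640625 is n = 338 (where E[X] = 93935323022736/95367431640625 ≈ 0.984983). Hence R_5(7) > 338, i.e. R_5(7) ≥ 339.

Largest n = 338; hence R_5(7) > 338.


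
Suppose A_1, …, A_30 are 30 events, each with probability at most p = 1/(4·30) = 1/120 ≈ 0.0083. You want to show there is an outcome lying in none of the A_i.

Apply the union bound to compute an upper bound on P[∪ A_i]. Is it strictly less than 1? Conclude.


Union bound: P[∪_{i=1}^{30} A_i] ≤ Σ_i P[A_i] ≤ 30·p = 30·(1/120) = 1/4.
Numerically: 1/4 ≈ 0.2500.
Is 1/4 < 1? YES.
Since P[∪ A_i] ≤ 1/4 < 1, the complement has P[∩ A_i^c] ≥ 1 − 1/4 = 3/4 > 0, so some outcome avoids every A_i.

30·p = 1/4 ≈ 0.2500; existence CERTIFIED by the union bound.


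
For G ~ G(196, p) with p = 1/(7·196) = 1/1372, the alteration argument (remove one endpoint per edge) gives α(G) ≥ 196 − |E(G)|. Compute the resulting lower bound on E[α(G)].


E[|E(G)|] = C(196, 2)·p = 19110 · (1/1372) = 195/14.
E[α(G)] ≥ n − E[|E(G)|] = 196 − 195/14 = 2549/14.
Numerically: ≈ 182.0714.
(This is only a lower bound; the true E[α(G)] may be larger.)

E[α(G)] ≥ 2549/14 ≈ 182.0714.


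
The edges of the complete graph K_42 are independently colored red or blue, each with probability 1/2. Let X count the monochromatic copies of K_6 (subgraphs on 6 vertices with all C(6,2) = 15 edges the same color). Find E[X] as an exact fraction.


Let X = Σ_S X_S over the C(42, 6) = 5245786 subsets S of size 6, where X_S = 1 if the K_6 on S is monochromatic.
For a fixed S, the K_6 on S has C(6, 2) = 15 edges. P[all 15 edges red] = (1/2)^15, and likewise for blue, so P[monochromatic] = 2·(1/2)^15 = 2^{1 − 15} = 1/16384.
By linearity: E[X] = C(42, 6) · 2^{1 − 15} = 5245786 · 1/16384 = 2622893/8192.
Numerically: E[X] ≈ 320.1774.

E[X] = C(42,6)·2^(1−C(6,2)) = 2622893/8192 ≈ 320.1774.


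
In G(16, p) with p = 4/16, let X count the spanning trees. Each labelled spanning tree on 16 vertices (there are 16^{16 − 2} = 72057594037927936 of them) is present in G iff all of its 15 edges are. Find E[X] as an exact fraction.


K_16 has 16^{16 − 2} = 72057594037927936 labelled spanning trees.
For each such spanning tree H, let X_H = 1 if all 15 edges of H are present in G. Then P[X_H = 1] = p^{15} = (1/4)^{15} = 1/1073741824.
By linearity of expectation: E[X] = Σ_H E[X_H] = 72057594037927936 · p^{15} = 72057594037927936 · 1/1073741824 = 67108864.
Numerically: E[X] ≈ 6.711e+07.

E[X] = 72057594037927936 · (1/4)^{15} = 67108864 ≈ 6.711e+07.


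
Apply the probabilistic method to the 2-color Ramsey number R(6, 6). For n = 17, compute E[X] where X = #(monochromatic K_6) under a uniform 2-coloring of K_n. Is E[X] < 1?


E[X] = C(17, 6) · 2^{1 − 15} = 12376 · 2^{−14} = 12376/16384.
As a reduced fraction: E[X] = 1547/2048 ≈ 0.755.
Is E[X] < 1? YES.
Since E[X] < 1, there exists a 2-coloring of K_{17} with no monochromatic K_6; hence R(6, 6) > 17.

E[X] = 1547/2048 ≈ 0.755; E[X] < 1, so R(6, 6) > 17.


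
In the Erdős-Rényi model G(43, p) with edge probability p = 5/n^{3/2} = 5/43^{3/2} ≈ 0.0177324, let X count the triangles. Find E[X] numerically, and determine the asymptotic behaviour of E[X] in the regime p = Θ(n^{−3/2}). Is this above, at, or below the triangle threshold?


Number of potential triangles: C(43, 3) = 12341.
Each occurs with probability p³ ≈ (0.0177324)³ ≈ 5.57573292e-06.
By linearity: E[X] = C(43, 3)·p³ ≈ 12341 · 5.57573292e-06 ≈ 0.068810.
Since α = 3/2 > 1, p = c/n^{3/2} = o(1/n) is below the triangle threshold p ~ 1/n. Asymptotically E[X] ~ (c³/6)·n^{3(1−α)} = (5³/6)·n^{-1.5} → 0, so by Markov's inequality G has no triangles w.h.p.

E[X] ≈ 0.068810; in regime p = Θ(1/n^{3/2}) E[X] tends to 0 (below the triangle threshold p ~ 1/n).


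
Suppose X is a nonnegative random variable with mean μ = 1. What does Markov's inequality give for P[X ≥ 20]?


μ = E[X] = 1, a = 20.
Markov: P[X ≥ 20] ≤ μ/a = (1)/20 = 1/20.
Numerically: ≈ 0.0500.
(Since a = 20 > μ = 1.0000, the bound 1/20 is < 1 and informative.)

P[X ≥ 20] ≤ 1/20 ≈ 0.0500.


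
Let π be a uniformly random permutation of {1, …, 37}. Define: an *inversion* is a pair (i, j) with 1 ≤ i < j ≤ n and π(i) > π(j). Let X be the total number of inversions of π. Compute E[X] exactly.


Write X = Σ X_I over the C(37, 2) = 666 pairs i < j, with X_I the indicator of one inversion.
There are 666 indicators.
For each fixed pair i < j, the values π(i) and π(j) are two distinct elements of {1, …, 37} in uniformly random order; by symmetry P[π(i) > π(j)] = 1/2.
By linearity: E[X] = 666 · (1/2) = C(37, 2) · (1/2) = 666/2 = 333 ≈ 333.000000.

E[X] = 333 = 333.000000.


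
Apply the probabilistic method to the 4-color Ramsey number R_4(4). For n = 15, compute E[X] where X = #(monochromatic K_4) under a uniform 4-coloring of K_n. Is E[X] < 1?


E[X] = C(15, 4) · 4^{1 − 6} = 1365 · 4^{−5} = 1365/1024.
As a reduced fraction: E[X] = 1365/1024 ≈ 1.3330.
Is E[X] < 1? NO.
Since E[X] ≥ 1, the first-moment bound is inconclusive at n = 15; it does NOT by itself certify R_4(4) > 15.

E[X] = 1365/1024 ≈ 1.3330; E[X] ≥ 1; first-moment method inconclusive here.


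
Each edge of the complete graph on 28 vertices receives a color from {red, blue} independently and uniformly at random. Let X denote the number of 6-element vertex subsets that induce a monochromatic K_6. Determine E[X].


Let X = Σ_S X_S over the C(28, 6) = 376740 subsets S of size 6, where X_S = 1 if the K_6 on S is monochromatic.
For a fixed S, the K_6 on S has C(6, 2) = 15 edges. P[all 15 edges red] = (1/2)^15, and likewise for blue, so P[monochromatic] = 2·(1/2)^15 = 2^{1 − 15} = 1/16384.
By linearity: E[X] = C(28, 6) · 2^{1 − 15} = 376740 · 1/16384 = 94185/4096.
Numerically: E[X] ≈ 22.99438.

E[X] = C(28,6)·2^(1−C(6,2)) = 94185/4096 ≈ 22.99438.


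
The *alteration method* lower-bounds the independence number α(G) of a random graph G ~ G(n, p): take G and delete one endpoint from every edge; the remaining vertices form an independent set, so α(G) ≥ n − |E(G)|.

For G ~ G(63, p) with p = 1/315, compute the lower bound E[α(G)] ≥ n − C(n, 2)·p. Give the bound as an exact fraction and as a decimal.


E[|E(G)|] = C(63, 2)·p = 1953 · (1/315) = 31/5.
E[α(G)] ≥ n − E[|E(G)|] = 63 − 31/5 = 284/5.
Numerically: ≈ 56.800000.
(This is only a lower bound; the true E[α(G)] may be larger.)

E[α(G)] ≥ 284/5 ≈ 56.800000.


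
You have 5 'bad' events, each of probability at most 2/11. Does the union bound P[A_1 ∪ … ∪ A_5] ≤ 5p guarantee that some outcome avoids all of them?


Union bound: P[∪_{i=1}^{5} A_i] ≤ Σ_i P[A_i] ≤ 5·p = 5·(2/11) = 10/11.
Numerically: 10/11 ≈ 0.9090909.
Is 10/11 < 1? YES.
Since P[∪ A_i] ≤ 10/11 < 1, the complement has P[∩ A_i^c] ≥ 1 − 10/11 = 1/11 > 0, so some outcome avoids every A_i.

5·p = 10/11 ≈ 0.9090909; existence CERTIFIED by the union bound.


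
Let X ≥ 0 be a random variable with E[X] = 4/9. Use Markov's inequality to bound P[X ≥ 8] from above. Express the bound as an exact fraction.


μ = E[X] = 4/9, a = 8.
Markov: P[X ≥ 8] ≤ μ/a = (4/9)/8 = 1/18.
Numerically: ≈ 0.05556.
(Since a = 8 > μ = 0.44444, the bound 1/18 is < 1 and informative.)

P[X ≥ 8] ≤ 1/18 ≈ 0.05556.


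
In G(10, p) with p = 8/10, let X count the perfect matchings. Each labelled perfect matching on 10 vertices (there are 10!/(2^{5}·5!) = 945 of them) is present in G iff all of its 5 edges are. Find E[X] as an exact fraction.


K_10 has 10!/(2^{5}·5!) = 945 labelled perfect matchings.
For each such perfect matching H, let X_H = 1 if all 5 edges of H are present in G. Then P[X_H = 1] = p^{5} = (4/5)^{5} = 1024/3125.
By linearity of expectation: E[X] = Σ_H E[X_H] = 945 · p^{5} = 945 · 1024/3125 = 193536/625.
Numerically: E[X] ≈ 310.

E[X] = 945 · (4/5)^{5} = 193536/625 ≈ 310.


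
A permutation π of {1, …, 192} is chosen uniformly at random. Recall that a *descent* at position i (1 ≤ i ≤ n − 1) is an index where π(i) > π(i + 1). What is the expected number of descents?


Write X = Σ X_I over i = 1, …, 191, with X_I the indicator of one descent.
There are 191 indicators.
For each fixed i, the pair (π(i), π(i+1)) is a uniformly random ordered pair of distinct values from {1, …, 192}; by symmetry P[π(i) > π(i+1)] = 1/2.
By linearity: E[X] = 191 · (1/2) = (192 − 1) · (1/2) = 191/2 ≈ 95.500000.

E[X] = 191/2 = 95.500000.


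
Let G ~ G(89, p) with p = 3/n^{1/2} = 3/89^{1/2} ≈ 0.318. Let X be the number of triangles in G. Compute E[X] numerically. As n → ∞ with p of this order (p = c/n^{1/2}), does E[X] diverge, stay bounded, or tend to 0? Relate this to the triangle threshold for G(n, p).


Number of potential triangles: C(89, 3) = 113564.
Each occurs with probability p³ ≈ (0.318)³ ≈ 3.215724e-02.
By linearity: E[X] = C(89, 3)·p³ ≈ 113564 · 3.215724e-02 ≈ 3651.9047.
Since α = 1/2 < 1, p = c/n^{1/2} ≫ 1/n is above the triangle threshold p ~ 1/n. Asymptotically E[X] ~ (c³/6)·n^{3(1−α)} = (3³/6)·n^{1.5} → ∞; triangles are abundant w.h.p.

E[X] ≈ 3651.9047; in regime p = Θ(1/n^{1/2}) E[X] diverges (above the triangle threshold p ~ 1/n).


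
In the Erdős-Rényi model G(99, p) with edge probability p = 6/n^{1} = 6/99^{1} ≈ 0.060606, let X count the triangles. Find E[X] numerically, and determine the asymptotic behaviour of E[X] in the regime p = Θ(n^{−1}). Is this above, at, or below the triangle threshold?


Number of potential triangles: C(99, 3) = 156849.
Each occurs with probability p³ ≈ (0.060606)³ ≈ 2.2261179e-04.
By linearity: E[X] = C(99, 3)·p³ ≈ 156849 · 2.2261179e-04 ≈ 34.91644.
Here α = 1, so p = 6/n is exactly at the triangle threshold p ~ 1/n. Asymptotically E[X] → c³/6 = 6³/6 = 36 ≈ 36.00000, a bounded constant. In this regime the triangle count is asymptotically Poisson(c³/6).

E[X] ≈ 34.91644; in regime p = Θ(1/n^{1}) E[X] stays bounded (at the triangle threshold p ~ 1/n).


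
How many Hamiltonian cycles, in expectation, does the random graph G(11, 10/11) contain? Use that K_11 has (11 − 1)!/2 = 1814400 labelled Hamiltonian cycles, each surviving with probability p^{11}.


K_11 has (11 − 1)!/2 = 1814400 labelled Hamiltonian cycles.
For each such Hamiltonian cycle H, let X_H = 1 if all 11 edges of H are present in G. Then P[X_H = 1] = p^{11} = (10/11)^{11} = 100000000000/285311670611.
Summing the indicators: E[X] = Σ_H E[X_H] = 1814400 · p^{11} = 1814400 · 100000000000/285311670611 = 181440000000000000/285311670611.
Numerically: E[X] ≈ 6.359e+05.

E[X] = 1814400 · (10/11)^{11} = 181440000000000000/285311670611 ≈ 6.359e+05.


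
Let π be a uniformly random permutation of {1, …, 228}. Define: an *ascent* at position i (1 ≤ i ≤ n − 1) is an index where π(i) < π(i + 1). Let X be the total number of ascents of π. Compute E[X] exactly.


Write X = Σ X_I over i = 1, …, 227, with X_I the indicator of one ascent.
There are 227 indicators.
For each fixed i, the pair (π(i), π(i+1)) is a uniformly random ordered pair of distinct values from {1, …, 228}; by symmetry P[π(i) < π(i+1)] = 1/2.
By linearity: E[X] = 227 · (1/2) = (228 − 1) · (1/2) = 227/2 ≈ 113.5000.

E[X] = 227/2 = 113.5000.


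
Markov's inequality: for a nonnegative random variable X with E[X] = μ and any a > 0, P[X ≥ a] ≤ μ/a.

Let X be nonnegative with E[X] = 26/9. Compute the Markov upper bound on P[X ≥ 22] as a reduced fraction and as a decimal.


μ = E[X] = 26/9, a = 22.
Markov: P[X ≥ 22] ≤ μ/a = (26/9)/22 = 13/99.
Numerically: ≈ 0.13131.
(Since a = 22 > μ = 2.88889, the bound 13/99 is < 1 and informative.)

P[X ≥ 22] ≤ 13/99 ≈ 0.13131.


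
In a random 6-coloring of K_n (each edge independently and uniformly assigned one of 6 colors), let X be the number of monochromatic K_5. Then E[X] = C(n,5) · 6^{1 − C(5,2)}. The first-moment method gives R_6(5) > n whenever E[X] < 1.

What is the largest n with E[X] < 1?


We need C(n, 5) · 6^{1 − 10} < 1, i.e. C(n, 5) < 6^{10 − 1} = 10077696.
Check values of n near the boundary:
  n = 63: C(63, 5) = 7028847; 7028847 < 10077696? YES
  n = 64: C(64, 5) = 7624512; 7624512 < 10077696? YES
  n = 65: C(65, 5) = 8259888; 8259888 < 10077696? YES
  n = 66: C(66, 5) = 8936928; 8936928 < 10077696? YES
  n = 67: C(67, 5) = 9657648; 9657648 < 10077696? YES
  n = 68: C(68, 5) = 10424128; 10424128 < 10077696? NO
The largest n with C(n, 5) < 10077696 is n = 67 (where E[X] = 67067/69984 ≈ 0.958319). Hence R_6(5) > 67, i.e. R_6(5) ≥ 68.

Largest n = 67; hence R_6(5) > 67.


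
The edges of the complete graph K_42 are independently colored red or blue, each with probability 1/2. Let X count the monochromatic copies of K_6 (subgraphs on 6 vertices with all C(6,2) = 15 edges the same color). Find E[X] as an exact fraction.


Let X = Σ_S X_S over the C(42, 6) = 5245786 subsets S of size 6, where X_S = 1 if the K_6 on S is monochromatic.
For a fixed S, the K_6 on S has C(6, 2) = 15 edges. P[all 15 edges red] = (1/2)^15, and likewise for blue, so P[monochromatic] = 2·(1/2)^15 = 2^{1 − 15} = 1/16384.
Summing: E[X] = C(42, 6) · 2^{1 − 15} = 5245786 · 1/16384 = 2622893/8192.
Numerically: E[X] ≈ 320.1774.

E[X] = C(42,6)·2^(1−C(6,2)) = 2622893/8192 ≈ 320.1774.


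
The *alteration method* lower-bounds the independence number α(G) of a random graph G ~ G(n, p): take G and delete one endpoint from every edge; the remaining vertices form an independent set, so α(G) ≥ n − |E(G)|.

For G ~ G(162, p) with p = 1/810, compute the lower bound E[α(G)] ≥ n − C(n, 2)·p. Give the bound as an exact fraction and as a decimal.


E[|E(G)|] = C(162, 2)·p = 13041 · (1/810) = 161/10.
E[α(G)] ≥ n − E[|E(G)|] = 162 − 161/10 = 1459/10.
Numerically: ≈ 145.900.
(This is only a lower bound; the true E[α(G)] may be larger.)

E[α(G)] ≥ 1459/10 ≈ 145.900.


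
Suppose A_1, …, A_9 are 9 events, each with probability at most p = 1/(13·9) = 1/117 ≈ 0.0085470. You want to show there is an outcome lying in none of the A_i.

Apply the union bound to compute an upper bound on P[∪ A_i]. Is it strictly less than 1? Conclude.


Union bound: P[∪_{i=1}^{9} A_i] ≤ Σ_i P[A_i] ≤ 9·p = 9·(1/117) = 1/13.
Numerically: 1/13 ≈ 0.0769231.
Is 1/13 < 1? YES.
Since P[∪ A_i] ≤ 1/13 < 1, the complement has P[∩ A_i^c] ≥ 1 − 1/13 = 12/13 > 0, so some outcome avoids every A_i.

9·p = 1/13 ≈ 0.0769231; existence CERTIFIED by the union bound.


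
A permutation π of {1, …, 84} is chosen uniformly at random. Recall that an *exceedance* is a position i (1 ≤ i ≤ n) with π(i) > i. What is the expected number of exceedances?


Write X = Σ_{i=1}^{84} X_i, where X_i = 1_{π(i) > i}.
For each fixed i, π(i) is uniform over {1, …, 84} (marginal of a uniform permutation), so P[π(i) > i] = (n − i)/n. Summing: Σ_{i=1}^{84} (n − i)/n = (0 + 1 + … + 83)/84 = 84(84 − 1)/(2·84) = (84 − 1)/2.
Hence E[X] = Σ_{i=1}^{84} (84 − i)/84 = 83/2 ≈ 41.50000.

E[X] = 83/2 = 41.50000.


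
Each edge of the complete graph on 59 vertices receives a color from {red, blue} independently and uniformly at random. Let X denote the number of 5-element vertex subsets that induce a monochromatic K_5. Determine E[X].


Let X = Σ_S X_S over the C(59, 5) = 5006386 subsets S of size 5, where X_S = 1 if the K_5 on S is monochromatic.
For a fixed S, the K_5 on S has C(5, 2) = 10 edges. P[all 10 edges red] = (1/2)^10, and likewise for blue, so P[monochromatic] = 2·(1/2)^10 = 2^{1 − 10} = 1/512.
By linearity of expectation: E[X] = C(59, 5) · 2^{1 − 10} = 5006386 · 1/512 = 2503193/256.
Numerically: E[X] ≈ 9778.09766.

E[X] = C(59,5)·2^(1−C(5,2)) = 2503193/256 ≈ 9778.09766.


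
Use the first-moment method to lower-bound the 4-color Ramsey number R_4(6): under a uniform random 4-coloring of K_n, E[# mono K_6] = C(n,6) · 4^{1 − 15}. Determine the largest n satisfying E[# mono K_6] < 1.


We need C(n, 6) · 4^{1 − 15} < 1, i.e. C(n, 6) < 4^{15 − 1} = 268435456.
Check values of n near the boundary:
  n = 72: C(72, 6) = 156238908; 156238908 < 268435456? YES
  n = 73: C(73, 6) = 170230452; 170230452 < 268435456? YES
  n = 74: C(74, 6) = 185250786; 185250786 < 268435456? YES
  n = 75: C(75, 6) = 201359550; 201359550 < 268435456? YES
  n = 76: C(76, 6) = 218618940; 218618940 < 268435456? YES
  n = 77: C(77, 6) = 237093780; 237093780 < 268435456? YES
  n = 78: C(78, 6) = 256851595; 256851595 < 268435456? YES
  n = 79: C(79, 6) = 277962685; 277962685 < 268435456? NO
  n = 80: C(80, 6) = 300500200; 300500200 < 268435456? NO
The largest n with C(n, 6) < 268435456 is n = 78 (where E[X] = 256851595/268435456 ≈ 0.957). Hence R_4(6) > 78, i.e. R_4(6) ≥ 79.

Largest n = 78; hence R_4(6) > 78.


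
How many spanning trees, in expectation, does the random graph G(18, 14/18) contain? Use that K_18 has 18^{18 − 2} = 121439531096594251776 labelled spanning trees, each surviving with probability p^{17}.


K_18 has 18^{18 − 2} = 121439531096594251776 labelled spanning trees.
For each such spanning tree H, let X_H = 1 if all 17 edges of H are present in G. Then P[X_H = 1] = p^{17} = (7/9)^{17} = 232630513987207/16677181699666569.
By linearity of expectation: E[X] = Σ_H E[X_H] = 121439531096594251776 · p^{17} = 121439531096594251776 · 232630513987207/16677181699666569 = 15245673364665597952/9.
Numerically: E[X] ≈ 1.69396e+18.

E[X] = 121439531096594251776 · (7/9)^{17} = 15245673364665597952/9 ≈ 1.69396e+18.


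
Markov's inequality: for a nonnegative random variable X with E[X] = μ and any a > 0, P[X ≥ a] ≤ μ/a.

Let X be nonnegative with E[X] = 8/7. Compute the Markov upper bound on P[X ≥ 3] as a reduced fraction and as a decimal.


μ = E[X] = 8/7, a = 3.
Markov: P[X ≥ 3] ≤ μ/a = (8/7)/3 = 8/21.
Numerically: ≈ 0.38095.
(Since a = 3 > μ = 1.14286, the bound 8/21 is < 1 and informative.)

P[X ≥ 3] ≤ 8/21 ≈ 0.38095.


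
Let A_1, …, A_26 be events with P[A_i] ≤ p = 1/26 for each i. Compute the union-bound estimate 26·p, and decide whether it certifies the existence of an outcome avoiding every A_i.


Union bound: P[∪_{i=1}^{26} A_i] ≤ Σ_i P[A_i] ≤ 26·p = 26·(1/26) = 1.
Numerically: 1 ≈ 1.00000.
Is 1 < 1? NO.
Since the bound 1 is ≥ 1, the union bound is uninformative here; it does NOT by itself certify existence.

26·p = 1 ≈ 1.00000; existence NOT certified by the union bound.


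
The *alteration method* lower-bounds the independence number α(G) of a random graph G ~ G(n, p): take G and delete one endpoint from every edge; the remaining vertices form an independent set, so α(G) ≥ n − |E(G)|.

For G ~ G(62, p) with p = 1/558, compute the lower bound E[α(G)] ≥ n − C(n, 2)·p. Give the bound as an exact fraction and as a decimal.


E[|E(G)|] = C(62, 2)·p = 1891 · (1/558) = 61/18.
E[α(G)] ≥ n − E[|E(G)|] = 62 − 61/18 = 1055/18.
Numerically: ≈ 58.611.
(This is only a lower bound; the true E[α(G)] may be larger.)

E[α(G)] ≥ 1055/18 ≈ 58.611.


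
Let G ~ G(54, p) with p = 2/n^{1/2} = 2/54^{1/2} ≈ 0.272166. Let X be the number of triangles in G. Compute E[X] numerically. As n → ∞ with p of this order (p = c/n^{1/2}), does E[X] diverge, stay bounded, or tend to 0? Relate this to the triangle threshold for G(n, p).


Number of potential triangles: C(54, 3) = 24804.
Each occurs with probability p³ ≈ (0.272166)³ ≈ 2.01604094e-02.
By linearity: E[X] = C(54, 3)·p³ ≈ 24804 · 2.01604094e-02 ≈ 500.058795.
Since α = 1/2 < 1, p = c/n^{1/2} ≫ 1/n is above the triangle threshold p ~ 1/n. Asymptotically E[X] ~ (c³/6)·n^{3(1−α)} = (2³/6)·n^{1.5} → ∞; triangles are abundant w.h.p.

E[X] ≈ 500.058795; in regime p = Θ(1/n^{1/2}) E[X] diverges (above the triangle threshold p ~ 1/n).


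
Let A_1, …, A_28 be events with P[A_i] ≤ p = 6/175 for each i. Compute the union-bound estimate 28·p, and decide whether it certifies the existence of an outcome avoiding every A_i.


Union bound: P[∪_{i=1}^{28} A_i] ≤ Σ_i P[A_i] ≤ 28·p = 28·(6/175) = 24/25.
Numerically: 24/25 ≈ 0.960.
Is 24/25 < 1? YES.
Since P[∪ A_i] ≤ 24/25 < 1, the complement has P[∩ A_i^c] ≥ 1 − 24/25 = 1/25 > 0, so some outcome avoids every A_i.

28·p = 24/25 ≈ 0.960; existence CERTIFIED by the union bound.


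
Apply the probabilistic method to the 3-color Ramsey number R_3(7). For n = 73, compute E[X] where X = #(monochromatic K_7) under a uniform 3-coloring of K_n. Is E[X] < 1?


E[X] = C(73, 7) · 3^{1 − 21} = 1629348612 · 3^{−20} = 1629348612/3486784401.
As a reduced fraction: E[X] = 543116204/1162261467 ≈ 0.4672926.
Is E[X] < 1? YES.
Since E[X] < 1, there exists a 3-coloring of K_{73} with no monochromatic K_7; hence R_3(7) > 73.

E[X] = 543116204/1162261467 ≈ 0.4672926; E[X] < 1, so R_3(7) > 73.


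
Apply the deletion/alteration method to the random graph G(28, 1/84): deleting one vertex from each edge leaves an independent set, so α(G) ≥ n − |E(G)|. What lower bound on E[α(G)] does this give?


E[|E(G)|] = C(28, 2)·p = 378 · (1/84) = 9/2.
E[α(G)] ≥ n − E[|E(G)|] = 28 − 9/2 = 47/2.
Numerically: ≈ 23.500.
(This is only a lower bound; the true E[α(G)] may be larger.)

E[α(G)] ≥ 47/2 ≈ 23.500.


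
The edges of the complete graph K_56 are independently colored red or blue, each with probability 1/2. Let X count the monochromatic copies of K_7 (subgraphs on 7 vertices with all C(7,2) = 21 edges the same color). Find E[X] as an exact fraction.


Let X = Σ_S X_S over the C(56, 7) = 231917400 subsets S of size 7, where X_S = 1 if the K_7 on S is monochromatic.
For a fixed S, the K_7 on S has C(7, 2) = 21 edges. P[all 21 edges red] = (1/2)^21, and likewise for blue, so P[monochromatic] = 2·(1/2)^21 = 2^{1 − 21} = 1/1048576.
By linearity of expectation: E[X] = C(56, 7) · 2^{1 − 21} = 231917400 · 1/1048576 = 28989675/131072.
Numerically: E[X] ≈ 221.174.

E[X] = C(56,7)·2^(1−C(7,2)) = 28989675/131072 ≈ 221.174.


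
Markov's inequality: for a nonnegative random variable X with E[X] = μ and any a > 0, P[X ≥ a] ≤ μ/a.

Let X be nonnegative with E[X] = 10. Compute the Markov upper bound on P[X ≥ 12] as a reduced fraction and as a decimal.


μ = E[X] = 10, a = 12.
Markov: P[X ≥ 12] ≤ μ/a = (10)/12 = 5/6.
Numerically: ≈ 0.833.
(Since a = 12 > μ = 10.000, the bound 5/6 is < 1 and informative.)

P[X ≥ 12] ≤ 5/6 ≈ 0.833.


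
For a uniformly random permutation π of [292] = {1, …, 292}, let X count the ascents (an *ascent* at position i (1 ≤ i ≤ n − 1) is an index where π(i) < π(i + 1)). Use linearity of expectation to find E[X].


Write X = Σ X_I over i = 1, …, 291, with X_I the indicator of one ascent.
There are 291 indicators.
For each fixed i, the pair (π(i), π(i+1)) is a uniformly random ordered pair of distinct values from {1, …, 292}; by symmetry P[π(i) < π(i+1)] = 1/2.
By linearity: E[X] = 291 · (1/2) = (292 − 1) · (1/2) = 291/2 ≈ 145.50000.

E[X] = 291/2 = 145.50000.


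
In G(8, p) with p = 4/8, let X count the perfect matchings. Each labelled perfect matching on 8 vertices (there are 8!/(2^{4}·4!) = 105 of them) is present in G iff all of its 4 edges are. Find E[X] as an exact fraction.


K_8 has 8!/(2^{4}·4!) = 105 labelled perfect matchings.
For each such perfect matching H, let X_H = 1 if all 4 edges of H are present in G. Then P[X_H = 1] = p^{4} = (1/2)^{4} = 1/16.
Summing the indicators: E[X] = Σ_H E[X_H] = 105 · p^{4} = 105 · 1/16 = 105/16.
Numerically: E[X] ≈ 6.562.

E[X] = 105 · (1/2)^{4} = 105/16 ≈ 6.562.


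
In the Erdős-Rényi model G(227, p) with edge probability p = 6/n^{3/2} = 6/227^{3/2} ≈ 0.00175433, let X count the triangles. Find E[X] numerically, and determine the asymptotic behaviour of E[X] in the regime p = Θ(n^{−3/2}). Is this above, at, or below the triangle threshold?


Number of potential triangles: C(227, 3) = 1923825.
Each occurs with probability p³ ≈ (0.00175433)³ ≈ 5.39929919e-09.
By linearity: E[X] = C(227, 3)·p³ ≈ 1923825 · 5.39929919e-09 ≈ 0.010387.
Since α = 3/2 > 1, p = c/n^{3/2} = o(1/n) is below the triangle threshold p ~ 1/n. Asymptotically E[X] ~ (c³/6)·n^{3(1−α)} = (6³/6)·n^{-1.5} → 0, so by Markov's inequality G has no triangles w.h.p.

E[X] ≈ 0.010387; in regime p = Θ(1/n^{3/2}) E[X] tends to 0 (below the triangle threshold p ~ 1/n).


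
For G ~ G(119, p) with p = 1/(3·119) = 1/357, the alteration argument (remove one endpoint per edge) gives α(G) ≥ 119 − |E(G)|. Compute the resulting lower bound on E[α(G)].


E[|E(G)|] = C(119, 2)·p = 7021 · (1/357) = 59/3.
E[α(G)] ≥ n − E[|E(G)|] = 119 − 59/3 = 298/3.
Numerically: ≈ 99.33333.
(This is only a lower bound; the true E[α(G)] may be larger.)

E[α(G)] ≥ 298/3 ≈ 99.33333.


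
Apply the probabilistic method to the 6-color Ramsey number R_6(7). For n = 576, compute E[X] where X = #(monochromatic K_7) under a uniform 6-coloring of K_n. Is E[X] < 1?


E[X] = C(576, 7) · 6^{1 − 21} = 4023771393470400 · 6^{−20} = 4023771393470400/3656158440062976.
As a reduced fraction: E[X] = 6985714224775/6347497291776 ≈ 1.10055.
Is E[X] < 1? NO.
Since E[X] ≥ 1, the first-moment bound is inconclusive at n = 576; it does NOT by itself certify R_6(7) > 576.

E[X] = 6985714224775/6347497291776 ≈ 1.10055; E[X] ≥ 1; first-moment method inconclusive here.


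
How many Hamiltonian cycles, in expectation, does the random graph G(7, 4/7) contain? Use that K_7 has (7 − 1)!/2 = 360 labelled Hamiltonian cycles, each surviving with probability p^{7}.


K_7 has (7 − 1)!/2 = 360 labelled Hamiltonian cycles.
For each such Hamiltonian cycle H, let X_H = 1 if all 7 edges of H are present in G. Then P[X_H = 1] = p^{7} = (4/7)^{7} = 16384/823543.
By linearity: E[X] = Σ_H E[X_H] = 360 · p^{7} = 360 · 16384/823543 = 5898240/823543.
Numerically: E[X] ≈ 7.162.

E[X] = 360 · (4/7)^{7} = 5898240/823543 ≈ 7.162.


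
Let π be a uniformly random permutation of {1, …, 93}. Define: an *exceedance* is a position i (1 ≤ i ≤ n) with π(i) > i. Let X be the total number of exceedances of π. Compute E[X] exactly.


Write X = Σ_{i=1}^{93} X_i, where X_i = 1_{π(i) > i}.
For each fixed i, π(i) is uniform over {1, …, 93} (marginal of a uniform permutation), so P[π(i) > i] = (n − i)/n. Summing: Σ_{i=1}^{93} (n − i)/n = (0 + 1 + … + 92)/93 = 93(93 − 1)/(2·93) = (93 − 1)/2.
Hence E[X] = Σ_{i=1}^{93} (93 − i)/93 = 46 ≈ 46.000000.

E[X] = 46 = 46.000000.


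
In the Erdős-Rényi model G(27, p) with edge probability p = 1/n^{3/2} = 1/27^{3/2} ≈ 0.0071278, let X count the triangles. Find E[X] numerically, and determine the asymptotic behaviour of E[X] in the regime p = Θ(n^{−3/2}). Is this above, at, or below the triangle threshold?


Number of potential triangles: C(27, 3) = 2925.
Each occurs with probability p³ ≈ (0.0071278)³ ≈ 3.6212880e-07.
By linearity: E[X] = C(27, 3)·p³ ≈ 2925 · 3.6212880e-07 ≈ 0.00106.
Since α = 3/2 > 1, p = c/n^{3/2} = o(1/n) is below the triangle threshold p ~ 1/n. Asymptotically E[X] ~ (c³/6)·n^{3(1−α)} = (1³/6)·n^{-1.5} → 0, so by Markov's inequality G has no triangles w.h.p.

E[X] ≈ 0.00106; in regime p = Θ(1/n^{3/2}) E[X] tends to 0 (below the triangle threshold p ~ 1/n).
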